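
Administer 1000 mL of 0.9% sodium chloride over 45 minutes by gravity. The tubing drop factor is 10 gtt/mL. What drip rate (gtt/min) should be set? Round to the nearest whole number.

222 gtt/min

1000 mL ÷ (45 min) = 22.22222 mL/min
22.22222 mL/min × 10 gtt/mL = 222.2222 gtt/min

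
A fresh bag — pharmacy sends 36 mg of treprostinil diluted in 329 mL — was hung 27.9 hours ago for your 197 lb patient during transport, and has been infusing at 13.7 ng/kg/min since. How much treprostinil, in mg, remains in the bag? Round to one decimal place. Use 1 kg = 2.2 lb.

33.9 mg

Weight = 197 lb ÷ 2.2 lb/kg = 89.54545 kg
Dose = 13.7 ng/kg/min × 89.54545 kg = 1226.773 ng/min
1226.773 ng/min × 60 min/hr = 73606.36 ng/hr
Concentration = 36 mg ÷ 329 mL = 0.1094225 mg/mL = 109422.5 ng/mL
Rate = 73606.36 ng/hr ÷ 109422.5 ng/mL = 0.6726804 mL/hr
Volume infused = 0.6726804 mL/hr × 27.9 hr = 18.76778 mL
Volume remaining = 329 − 18.76778 = 310.2322 mL
Drug remaining = 310.2322 mL × 109422.5 ng/mL = 33946382 ng = 33.94638 mg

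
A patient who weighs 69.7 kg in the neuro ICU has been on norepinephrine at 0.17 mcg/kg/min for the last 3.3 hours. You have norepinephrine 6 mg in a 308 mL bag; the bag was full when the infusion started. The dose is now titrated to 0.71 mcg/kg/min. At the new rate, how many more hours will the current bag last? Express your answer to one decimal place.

1.2 hours

Initial rate:
Dose = 0.17 mcg/kg/min × 69.7 kg = 11.849 mcg/min
11.849 mcg/min × 60 min/hr = 710.94 mcg/hr
Concentration = 6 mg ÷ 308 mL = 0.01948052 mg/mL = 19.48052 mcg/mL
Rate = 710.94 mcg/hr ÷ 19.48052 mcg/mL = 36.49492 mL/hr
Volume infused so far = 36.49492 mL/hr × 3.3 hr = 120.4332 mL
Volume remaining = 308 − 120.4332 = 187.5668 mL
New rate:
Dose = 0.71 mcg/kg/min × 69.7 kg = 49.487 mcg/min
49.487 mcg/min × 60 min/hr = 2969.22 mcg/hr
Rate = 2969.22 mcg/hr ÷ 19.48052 mcg/mL = 152.42 mL/hr
Time remaining = 187.5668 mL ÷ 152.42 mL/hr = 1.230592 hr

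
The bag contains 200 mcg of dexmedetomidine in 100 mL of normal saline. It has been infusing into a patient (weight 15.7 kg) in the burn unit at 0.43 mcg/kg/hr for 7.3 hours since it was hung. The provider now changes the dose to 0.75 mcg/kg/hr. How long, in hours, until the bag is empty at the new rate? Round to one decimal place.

Initial rate:
Dose = 0.43 mcg/kg/hr × 15.7 kg = 6.751 mcg/hr
Concentration = 200 mcg ÷ 100 mL = 2 mcg/mL
Rate = 6.751 mcg/hr ÷ 2 mcg/mL = 3.3755 mL/hr
Volume infused so far = 3.3755 mL/hr × 7.3 hr = 24.64115 mL
Volume remaining = 100 − 24.64115 = 75.35885 mL
New rate:
Dose = 0.75 mcg/kg/hr × 15.7 kg = 11.775 mcg/hr
Rate = 11.775 mcg/hr ÷ 2 mcg/mL = 5.8875 mL/hr
Time remaining = 75.35885 mL ÷ 5.8875 mL/hr = 12.7998 hr

12.8 hours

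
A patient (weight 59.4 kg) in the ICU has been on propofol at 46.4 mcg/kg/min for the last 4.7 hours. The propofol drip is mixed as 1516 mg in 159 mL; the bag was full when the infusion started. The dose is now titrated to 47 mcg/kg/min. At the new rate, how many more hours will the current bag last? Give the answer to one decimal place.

Initial rate:
Dose = 46.4 mcg/kg/min × 59.4 kg = 2756.16 mcg/min
2756.16 mcg/min × 60 min/hr = 165369.6 mcg/hr
Concentration = 1516 mg ÷ 159 mL = 9.534591 mg/mL = 9534.591 mcg/mL
Rate = 165369.6 mcg/hr ÷ 9534.591 mcg/mL = 17.34417 mL/hr
Volume infused so far = 17.34417 mL/hr × 4.7 hr = 81.51761 mL
Volume remaining = 159 − 81.51761 = 77.48239 mL
New rate:
Dose = 47 mcg/kg/min × 59.4 kg = 2791.8 mcg/min
2791.8 mcg/min × 60 min/hr = 167508 mcg/hr
Rate = 167508 mcg/hr ÷ 9534.591 mcg/mL = 17.56845 mL/hr
Time remaining = 77.48239 mL ÷ 17.56845 mL/hr = 4.410314 hr

4.4 hours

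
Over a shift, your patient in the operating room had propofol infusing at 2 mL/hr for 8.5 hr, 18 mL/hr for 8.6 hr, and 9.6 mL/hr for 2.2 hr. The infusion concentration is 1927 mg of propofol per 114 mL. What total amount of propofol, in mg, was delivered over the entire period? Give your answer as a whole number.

3261 mg

Concentration = 1927 mg ÷ 114 mL = 16.90351 mg/mL
Stage 1: 2 mL/hr × 8.5 hr = 17 mL → 17 mL × 16.90351 mg/mL = 287.3596 mg
Stage 2: 18 mL/hr × 8.6 hr = 154.8 mL → 154.8 mL × 16.90351 mg/mL = 2616.663 mg
Stage 3: 9.6 mL/hr × 2.2 hr = 21.12 mL → 21.12 mL × 16.90351 mg/mL = 357.0021 mg
Total = 287.3596 + 2616.663 + 357.0021 = 3261.025 mg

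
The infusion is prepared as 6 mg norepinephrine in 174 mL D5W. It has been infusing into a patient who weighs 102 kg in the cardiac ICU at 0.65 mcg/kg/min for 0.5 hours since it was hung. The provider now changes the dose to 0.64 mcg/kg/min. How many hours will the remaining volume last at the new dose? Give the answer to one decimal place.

Initial rate:
Dose = 0.65 mcg/kg/min × 102 kg = 66.3 mcg/min
66.3 mcg/min × 60 min/hr = 3978 mcg/hr
Concentration = 6 mg ÷ 174 mL = 0.03448276 mg/mL = 34.48276 mcg/mL
Rate = 3978 mcg/hr ÷ 34.48276 mcg/mL = 115.362 mL/hr
Volume infused so far = 115.362 mL/hr × 0.5 hr = 57.681 mL
Volume remaining = 174 − 57.681 = 116.319 mL
New rate:
Dose = 0.64 mcg/kg/min × 102 kg = 65.28 mcg/min
65.28 mcg/min × 60 min/hr = 3916.8 mcg/hr
Rate = 3916.8 mcg/hr ÷ 34.48276 mcg/mL = 113.5872 mL/hr
Time remaining = 116.319 mL ÷ 113.5872 mL/hr = 1.02405 hr

1.0 hours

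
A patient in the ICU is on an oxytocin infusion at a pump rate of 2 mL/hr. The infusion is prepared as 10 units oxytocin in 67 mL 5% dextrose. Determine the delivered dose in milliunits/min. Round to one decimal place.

5.0 milliunits/min

Concentration = 10 units ÷ 67 mL = 0.1492537 units/mL = 149.2537 milliunits/mL
Drug rate = 2 mL/hr × 149.2537 milliunits/mL = 298.5075 milliunits/hr
298.5075 milliunits/hr ÷ 60 min/hr = 4.975124 milliunits/min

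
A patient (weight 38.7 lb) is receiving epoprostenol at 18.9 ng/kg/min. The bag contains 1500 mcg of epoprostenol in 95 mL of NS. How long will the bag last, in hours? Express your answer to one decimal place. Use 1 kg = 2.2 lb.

Weight = 38.7 lb ÷ 2.2 lb/kg = 17.59091 kg
Dose = 18.9 ng/kg/min × 17.59091 kg = 332.4682 ng/min
332.4682 ng/min × 60 min/hr = 19948.09 ng/hr
Concentration = 1500 mcg ÷ 95 mL = 15.78947 mcg/mL = 15789.47 ng/mL
Rate = 19948.09 ng/hr ÷ 15789.47 ng/mL = 1.263379 mL/hr
Duration = 95 mL ÷ 1.263379 mL/hr = 75.19517 hr

75.2 hours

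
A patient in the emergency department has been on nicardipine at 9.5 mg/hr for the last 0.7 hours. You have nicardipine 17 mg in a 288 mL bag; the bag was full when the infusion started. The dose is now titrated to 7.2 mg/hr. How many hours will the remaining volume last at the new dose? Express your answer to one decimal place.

Initial rate:
Concentration = 17 mg ÷ 288 mL = 0.05902778 mg/mL
Rate = 9.5 mg/hr ÷ 0.05902778 mg/mL = 160.9412 mL/hr
Volume infused so far = 160.9412 mL/hr × 0.7 hr = 112.6588 mL
Volume remaining = 288 − 112.6588 = 175.3412 mL
New rate:
Rate = 7.2 mg/hr ÷ 0.05902778 mg/mL = 121.9765 mL/hr
Time remaining = 175.3412 mL ÷ 121.9765 mL/hr = 1.4375 hr

1.4 hours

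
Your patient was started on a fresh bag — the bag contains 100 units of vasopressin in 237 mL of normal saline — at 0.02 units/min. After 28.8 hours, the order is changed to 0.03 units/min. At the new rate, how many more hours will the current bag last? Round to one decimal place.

36.4 hours

Initial rate:
0.02 units/min × 60 min/hr = 1.2 units/hr
Concentration = 100 units ÷ 237 mL = 0.4219409 units/mL
Rate = 1.2 units/hr ÷ 0.4219409 units/mL = 2.844 mL/hr
Volume infused so far = 2.844 mL/hr × 28.8 hr = 81.9072 mL
Volume remaining = 237 − 81.9072 = 155.0928 mL
New rate:
0.03 units/min × 60 min/hr = 1.8 units/hr
Rate = 1.8 units/hr ÷ 0.4219409 units/mL = 4.266 mL/hr
Time remaining = 155.0928 mL ÷ 4.266 mL/hr = 36.35556 hr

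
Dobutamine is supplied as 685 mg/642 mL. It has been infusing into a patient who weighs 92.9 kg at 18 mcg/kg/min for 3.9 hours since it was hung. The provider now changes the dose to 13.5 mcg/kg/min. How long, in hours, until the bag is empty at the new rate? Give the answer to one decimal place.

Initial rate:
Dose = 18 mcg/kg/min × 92.9 kg = 1672.2 mcg/min
1672.2 mcg/min × 60 min/hr = 100332 mcg/hr
Concentration = 685 mg ÷ 642 mL = 1.066978 mg/mL = 1066.978 mcg/mL
Rate = 100332 mcg/hr ÷ 1066.978 mcg/mL = 94.03379 mL/hr
Volume infused so far = 94.03379 mL/hr × 3.9 hr = 366.7318 mL
Volume remaining = 642 − 366.7318 = 275.2682 mL
New rate:
Dose = 13.5 mcg/kg/min × 92.9 kg = 1254.15 mcg/min
1254.15 mcg/min × 60 min/hr = 75249 mcg/hr
Rate = 75249 mcg/hr ÷ 1066.978 mcg/mL = 70.52534 mL/hr
Time remaining = 275.2682 mL ÷ 70.52534 mL/hr = 3.903111 hr

3.9 hours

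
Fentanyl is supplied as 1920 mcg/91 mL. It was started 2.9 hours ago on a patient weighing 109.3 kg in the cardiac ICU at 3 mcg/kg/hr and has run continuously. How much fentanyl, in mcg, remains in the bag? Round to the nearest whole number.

969 mcg

Dose = 3 mcg/kg/hr × 109.3 kg = 327.9 mcg/hr
Concentration = 1920 mcg ÷ 91 mL = 21.0989 mcg/mL
Rate = 327.9 mcg/hr ÷ 21.0989 mcg/mL = 15.54109 mL/hr
Volume infused = 15.54109 mL/hr × 2.9 hr = 45.06917 mL
Volume remaining = 91 − 45.06917 = 45.93083 mL
Drug remaining = 45.93083 mL × 21.0989 mcg/mL = 969.09 mcg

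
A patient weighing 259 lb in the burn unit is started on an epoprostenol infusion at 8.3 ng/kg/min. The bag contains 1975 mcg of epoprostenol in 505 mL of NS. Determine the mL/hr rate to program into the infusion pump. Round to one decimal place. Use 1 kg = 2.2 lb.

Weight = 259 lb ÷ 2.2 lb/kg = 117.7273 kg
Dose = 8.3 ng/kg/min × 117.7273 kg = 977.1364 ng/min
977.1364 ng/min × 60 min/hr = 58628.18 ng/hr
Concentration = 1975 mcg ÷ 505 mL = 3.910891 mcg/mL = 3910.891 ng/mL
Rate = 58628.18 ng/hr ÷ 3910.891 ng/mL = 14.991 mL/hr

15.0 mL/hr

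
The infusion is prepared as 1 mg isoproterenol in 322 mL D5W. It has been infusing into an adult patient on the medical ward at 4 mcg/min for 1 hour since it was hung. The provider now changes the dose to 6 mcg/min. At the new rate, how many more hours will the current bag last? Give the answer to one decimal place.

2.1 hours

Initial rate:
4 mcg/min × 60 min/hr = 240 mcg/hr
Concentration = 1 mg ÷ 322 mL = 0.00310559 mg/mL = 3.10559 mcg/mL
Rate = 240 mcg/hr ÷ 3.10559 mcg/mL = 77.28 mL/hr
Volume infused so far = 77.28 mL/hr × 1 hr = 77.28 mL
Volume remaining = 322 − 77.28 = 244.72 mL
New rate:
6 mcg/min × 60 min/hr = 360 mcg/hr
Rate = 360 mcg/hr ÷ 3.10559 mcg/mL = 115.92 mL/hr
Time remaining = 244.72 mL ÷ 115.92 mL/hr = 2.111111 hr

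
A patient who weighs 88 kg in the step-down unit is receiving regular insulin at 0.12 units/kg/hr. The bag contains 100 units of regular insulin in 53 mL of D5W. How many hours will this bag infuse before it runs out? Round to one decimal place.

Dose = 0.12 units/kg/hr × 88 kg = 10.56 units/hr
Concentration = 100 units ÷ 53 mL = 1.886792 units/mL
Rate = 10.56 units/hr ÷ 1.886792 units/mL = 5.5968 mL/hr
Duration = 53 mL ÷ 5.5968 mL/hr = 9.469697 hr

9.5 hours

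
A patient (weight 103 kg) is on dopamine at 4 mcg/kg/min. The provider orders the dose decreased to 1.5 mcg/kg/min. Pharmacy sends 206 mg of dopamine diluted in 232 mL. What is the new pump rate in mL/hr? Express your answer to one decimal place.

Dose = 1.5 mcg/kg/min × 103 kg = 154.5 mcg/min
154.5 mcg/min × 60 min/hr = 9270 mcg/hr
Concentration = 206 mg ÷ 232 mL = 0.887931 mg/mL = 887.931 mcg/mL
Rate = 9270 mcg/hr ÷ 887.931 mcg/mL = 10.44 mL/hr

10.4 mL/hr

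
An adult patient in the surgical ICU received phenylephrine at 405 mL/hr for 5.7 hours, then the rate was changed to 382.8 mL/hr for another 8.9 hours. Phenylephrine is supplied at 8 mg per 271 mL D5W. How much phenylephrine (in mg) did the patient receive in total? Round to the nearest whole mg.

Concentration = 8 mg ÷ 271 mL = 0.0295203 mg/mL
Stage 1: 405 mL/hr × 5.7 hr = 2308.5 mL → 2308.5 mL × 0.0295203 mg/mL = 68.1476 mg
Stage 2: 382.8 mL/hr × 8.9 hr = 3406.92 mL → 3406.92 mL × 0.0295203 mg/mL = 100.5733 mg
Total = 68.1476 + 100.5733 = 168.7209 mg

169 mg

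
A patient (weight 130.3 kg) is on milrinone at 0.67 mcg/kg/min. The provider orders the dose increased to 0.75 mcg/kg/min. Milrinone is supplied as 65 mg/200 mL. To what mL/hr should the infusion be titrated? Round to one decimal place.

Dose = 0.75 mcg/kg/min × 130.3 kg = 97.725 mcg/min
97.725 mcg/min × 60 min/hr = 5863.5 mcg/hr
Concentration = 65 mg ÷ 200 mL = 0.325 mg/mL = 325 mcg/mL
Rate = 5863.5 mcg/hr ÷ 325 mcg/mL = 18.04154 mL/hr

18.0 mL/hr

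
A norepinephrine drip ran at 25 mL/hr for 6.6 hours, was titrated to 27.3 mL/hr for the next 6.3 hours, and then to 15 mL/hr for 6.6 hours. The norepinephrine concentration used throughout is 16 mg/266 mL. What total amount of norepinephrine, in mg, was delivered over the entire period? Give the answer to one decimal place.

26.2 mg

Concentration = 16 mg ÷ 266 mL = 0.06015038 mg/mL
Stage 1: 25 mL/hr × 6.6 hr = 165 mL → 165 mL × 0.06015038 mg/mL = 9.924812 mg
Stage 2: 27.3 mL/hr × 6.3 hr = 171.99 mL → 171.99 mL × 0.06015038 mg/mL = 10.34526 mg
Stage 3: 15 mL/hr × 6.6 hr = 99 mL → 99 mL × 0.06015038 mg/mL = 5.954887 mg
Total = 9.924812 + 10.34526 + 5.954887 = 26.22496 mg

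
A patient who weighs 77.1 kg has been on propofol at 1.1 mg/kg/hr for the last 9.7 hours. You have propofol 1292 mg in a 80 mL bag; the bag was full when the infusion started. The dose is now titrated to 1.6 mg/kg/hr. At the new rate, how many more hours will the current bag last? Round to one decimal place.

Initial rate:
Dose = 1.1 mg/kg/hr × 77.1 kg = 84.81 mg/hr
Concentration = 1292 mg ÷ 80 mL = 16.15 mg/mL
Rate = 84.81 mg/hr ÷ 16.15 mg/mL = 5.251393 mL/hr
Volume infused so far = 5.251393 mL/hr × 9.7 hr = 50.93851 mL
Volume remaining = 80 − 50.93851 = 29.06149 mL
New rate:
Dose = 1.6 mg/kg/hr × 77.1 kg = 123.36 mg/hr
Rate = 123.36 mg/hr ÷ 16.15 mg/mL = 7.63839 mL/hr
Time remaining = 29.06149 mL ÷ 7.63839 mL/hr = 3.804661 hr

3.8 hours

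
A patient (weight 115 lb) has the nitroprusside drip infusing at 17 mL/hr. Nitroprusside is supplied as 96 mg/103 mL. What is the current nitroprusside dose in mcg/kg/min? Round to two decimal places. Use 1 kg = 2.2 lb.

5.05 mcg/kg/min

Weight = 115 lb ÷ 2.2 lb/kg = 52.27273 kg
Concentration = 96 mg ÷ 103 mL = 0.9320388 mg/mL = 932.0388 mcg/mL
Drug rate = 17 mL/hr × 932.0388 mcg/mL = 15844.66 mcg/hr
15844.66 mcg/hr ÷ 60 min/hr = 264.0777 mcg/min
264.0777 mcg/min ÷ 52.27273 kg = 5.051921 mcg/kg/min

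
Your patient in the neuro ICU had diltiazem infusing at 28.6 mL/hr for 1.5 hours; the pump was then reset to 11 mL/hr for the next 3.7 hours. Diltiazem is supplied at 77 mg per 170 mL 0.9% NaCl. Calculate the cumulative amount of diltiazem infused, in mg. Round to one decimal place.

Concentration = 77 mg ÷ 170 mL = 0.4529412 mg/mL
Stage 1: 28.6 mL/hr × 1.5 hr = 42.9 mL → 42.9 mL × 0.4529412 mg/mL = 19.43118 mg
Stage 2: 11 mL/hr × 3.7 hr = 40.7 mL → 40.7 mL × 0.4529412 mg/mL = 18.43471 mg
Total = 19.43118 + 18.43471 = 37.86588 mg

37.9 mg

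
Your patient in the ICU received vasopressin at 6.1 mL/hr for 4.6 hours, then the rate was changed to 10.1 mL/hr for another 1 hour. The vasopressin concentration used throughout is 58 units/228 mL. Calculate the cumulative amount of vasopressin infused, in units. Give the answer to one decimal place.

9.7 units

Concentration = 58 units ÷ 228 mL = 0.254386 units/mL
Stage 1: 6.1 mL/hr × 4.6 hr = 28.06 mL → 28.06 mL × 0.254386 units/mL = 7.13807 units
Stage 2: 10.1 mL/hr × 1 hr = 10.1 mL → 10.1 mL × 0.254386 units/mL = 2.569298 units
Total = 7.13807 + 2.569298 = 9.707368 units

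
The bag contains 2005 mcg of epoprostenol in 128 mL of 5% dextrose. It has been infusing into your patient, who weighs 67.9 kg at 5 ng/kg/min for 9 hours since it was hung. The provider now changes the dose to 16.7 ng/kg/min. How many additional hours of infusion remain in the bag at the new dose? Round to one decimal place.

Initial rate:
Dose = 5 ng/kg/min × 67.9 kg = 339.5 ng/min
339.5 ng/min × 60 min/hr = 20370 ng/hr
Concentration = 2005 mcg ÷ 128 mL = 15.66406 mcg/mL = 15664.06 ng/mL
Rate = 20370 ng/hr ÷ 15664.06 ng/mL = 1.300429 mL/hr
Volume infused so far = 1.300429 mL/hr × 9 hr = 11.70386 mL
Volume remaining = 128 − 11.70386 = 116.2961 mL
New rate:
Dose = 16.7 ng/kg/min × 67.9 kg = 1133.93 ng/min
1133.93 ng/min × 60 min/hr = 68035.8 ng/hr
Rate = 68035.8 ng/hr ÷ 15664.06 ng/mL = 4.343433 mL/hr
Time remaining = 116.2961 mL ÷ 4.343433 mL/hr = 26.77517 hr

26.8 hours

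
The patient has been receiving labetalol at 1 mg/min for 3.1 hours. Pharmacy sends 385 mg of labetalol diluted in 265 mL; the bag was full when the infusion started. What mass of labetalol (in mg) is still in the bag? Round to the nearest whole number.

1 mg/min × 60 min/hr = 60 mg/hr
Concentration = 385 mg ÷ 265 mL = 1.45283 mg/mL
Rate = 60 mg/hr ÷ 1.45283 mg/mL = 41.2987 mL/hr
Volume infused = 41.2987 mL/hr × 3.1 hr = 128.026 mL
Volume remaining = 265 − 128.026 = 136.974 mL
Drug remaining = 136.974 mL × 1.45283 mg/mL = 199 mg

199 mg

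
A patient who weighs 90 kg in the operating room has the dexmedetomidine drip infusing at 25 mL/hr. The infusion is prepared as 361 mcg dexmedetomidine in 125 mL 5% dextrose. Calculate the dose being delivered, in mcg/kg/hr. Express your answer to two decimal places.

Concentration = 361 mcg ÷ 125 mL = 2.888 mcg/mL
Drug rate = 25 mL/hr × 2.888 mcg/mL = 72.2 mcg/hr
72.2 mcg/hr ÷ 90 kg = 0.8022222 mcg/kg/hr

0.80 mcg/kg/hr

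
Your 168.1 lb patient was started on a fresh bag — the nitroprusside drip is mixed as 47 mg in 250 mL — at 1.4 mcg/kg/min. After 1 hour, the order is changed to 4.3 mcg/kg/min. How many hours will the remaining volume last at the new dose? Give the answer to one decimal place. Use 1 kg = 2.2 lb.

Initial rate:
Weight = 168.1 lb ÷ 2.2 lb/kg = 76.40909 kg
Dose = 1.4 mcg/kg/min × 76.40909 kg = 106.9727 mcg/min
106.9727 mcg/min × 60 min/hr = 6418.364 mcg/hr
Concentration = 47 mg ÷ 250 mL = 0.188 mg/mL = 188 mcg/mL
Rate = 6418.364 mcg/hr ÷ 188 mcg/mL = 34.14023 mL/hr
Volume infused so far = 34.14023 mL/hr × 1 hr = 34.14023 mL
Volume remaining = 250 − 34.14023 = 215.8598 mL
New rate:
Dose = 4.3 mcg/kg/min × 76.40909 kg = 328.5591 mcg/min
328.5591 mcg/min × 60 min/hr = 19713.55 mcg/hr
Rate = 19713.55 mcg/hr ÷ 188 mcg/mL = 104.8593 mL/hr
Time remaining = 215.8598 mL ÷ 104.8593 mL/hr = 2.058566 hr

2.1 hours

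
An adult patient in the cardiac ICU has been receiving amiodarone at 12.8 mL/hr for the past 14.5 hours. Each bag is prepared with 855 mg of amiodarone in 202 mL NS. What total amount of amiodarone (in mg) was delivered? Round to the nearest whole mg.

786 mg

Concentration = 855 mg ÷ 202 mL = 4.232673 mg/mL
Drug rate = 12.8 mL/hr × 4.232673 mg/mL = 54.17822 mg/hr
Total = 54.17822 mg/hr × 14.5 hr = 785.5842 mg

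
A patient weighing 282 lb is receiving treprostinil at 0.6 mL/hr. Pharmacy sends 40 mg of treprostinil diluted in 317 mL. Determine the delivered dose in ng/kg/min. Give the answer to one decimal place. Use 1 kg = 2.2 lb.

9.8 ng/kg/min

Weight = 282 lb ÷ 2.2 lb/kg = 128.1818 kg
Concentration = 40 mg ÷ 317 mL = 0.126183 mg/mL = 126183 ng/mL
Drug rate = 0.6 mL/hr × 126183 ng/mL = 75709.78 ng/hr
75709.78 ng/hr ÷ 60 min/hr = 1261.83 ng/min
1261.83 ng/min ÷ 128.1818 kg = 9.844061 ng/kg/min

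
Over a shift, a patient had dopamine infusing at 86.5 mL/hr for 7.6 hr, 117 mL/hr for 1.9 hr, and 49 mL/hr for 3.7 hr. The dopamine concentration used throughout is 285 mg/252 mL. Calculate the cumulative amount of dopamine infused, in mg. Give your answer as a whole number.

1200 mg

Concentration = 285 mg ÷ 252 mL = 1.130952 mg/mL
Stage 1: 86.5 mL/hr × 7.6 hr = 657.4 mL → 657.4 mL × 1.130952 mg/mL = 743.4881 mg
Stage 2: 117 mL/hr × 1.9 hr = 222.3 mL → 222.3 mL × 1.130952 mg/mL = 251.4107 mg
Stage 3: 49 mL/hr × 3.7 hr = 181.3 mL → 181.3 mL × 1.130952 mg/mL = 205.0417 mg
Total = 743.4881 + 251.4107 + 205.0417 = 1199.94 mg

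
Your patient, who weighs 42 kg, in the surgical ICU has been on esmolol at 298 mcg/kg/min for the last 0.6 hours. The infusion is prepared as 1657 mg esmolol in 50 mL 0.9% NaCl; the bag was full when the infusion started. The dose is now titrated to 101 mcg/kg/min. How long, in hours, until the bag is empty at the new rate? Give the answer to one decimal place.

4.7 hours

Initial rate:
Dose = 298 mcg/kg/min × 42 kg = 12516 mcg/min
12516 mcg/min × 60 min/hr = 750960 mcg/hr
Concentration = 1657 mg ÷ 50 mL = 33.14 mg/mL = 33140 mcg/mL
Rate = 750960 mcg/hr ÷ 33140 mcg/mL = 22.66023 mL/hr
Volume infused so far = 22.66023 mL/hr × 0.6 hr = 13.59614 mL
Volume remaining = 50 − 13.59614 = 36.40386 mL
New rate:
Dose = 101 mcg/kg/min × 42 kg = 4242 mcg/min
4242 mcg/min × 60 min/hr = 254520 mcg/hr
Rate = 254520 mcg/hr ÷ 33140 mcg/mL = 7.680145 mL/hr
Time remaining = 36.40386 mL ÷ 7.680145 mL/hr = 4.739997 hr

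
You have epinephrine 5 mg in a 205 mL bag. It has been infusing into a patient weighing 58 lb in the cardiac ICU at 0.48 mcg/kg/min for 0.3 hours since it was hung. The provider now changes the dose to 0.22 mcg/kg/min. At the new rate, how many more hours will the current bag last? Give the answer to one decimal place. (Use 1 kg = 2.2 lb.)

Initial rate:
Weight = 58 lb ÷ 2.2 lb/kg = 26.36364 kg
Dose = 0.48 mcg/kg/min × 26.36364 kg = 12.65455 mcg/min
12.65455 mcg/min × 60 min/hr = 759.2727 mcg/hr
Concentration = 5 mg ÷ 205 mL = 0.02439024 mg/mL = 24.39024 mcg/mL
Rate = 759.2727 mcg/hr ÷ 24.39024 mcg/mL = 31.13018 mL/hr
Volume infused so far = 31.13018 mL/hr × 0.3 hr = 9.339055 mL
Volume remaining = 205 − 9.339055 = 195.6609 mL
New rate:
Dose = 0.22 mcg/kg/min × 26.36364 kg = 5.8 mcg/min
5.8 mcg/min × 60 min/hr = 348 mcg/hr
Rate = 348 mcg/hr ÷ 24.39024 mcg/mL = 14.268 mL/hr
Time remaining = 195.6609 mL ÷ 14.268 mL/hr = 13.71327 hr

13.7 hours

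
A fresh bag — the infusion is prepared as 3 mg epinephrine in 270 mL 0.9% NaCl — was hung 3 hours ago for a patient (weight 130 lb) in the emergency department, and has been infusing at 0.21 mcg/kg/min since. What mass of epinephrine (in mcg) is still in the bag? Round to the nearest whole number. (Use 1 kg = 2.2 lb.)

766 mcg

Weight = 130 lb ÷ 2.2 lb/kg = 59.09091 kg
Dose = 0.21 mcg/kg/min × 59.09091 kg = 12.40909 mcg/min
12.40909 mcg/min × 60 min/hr = 744.5455 mcg/hr
Concentration = 3 mg ÷ 270 mL = 0.01111111 mg/mL = 11.11111 mcg/mL
Rate = 744.5455 mcg/hr ÷ 11.11111 mcg/mL = 67.00909 mL/hr
Volume infused = 67.00909 mL/hr × 3 hr = 201.0273 mL
Volume remaining = 270 − 201.0273 = 68.97273 mL
Drug remaining = 68.97273 mL × 11.11111 mcg/mL = 766.3636 mcg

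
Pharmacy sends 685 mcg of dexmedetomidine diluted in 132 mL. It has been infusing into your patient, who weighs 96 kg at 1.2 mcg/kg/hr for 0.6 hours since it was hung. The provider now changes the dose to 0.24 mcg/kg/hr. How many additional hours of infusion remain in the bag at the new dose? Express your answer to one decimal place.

26.7 hours

Initial rate:
Dose = 1.2 mcg/kg/hr × 96 kg = 115.2 mcg/hr
Concentration = 685 mcg ÷ 132 mL = 5.189394 mcg/mL
Rate = 115.2 mcg/hr ÷ 5.189394 mcg/mL = 22.19912 mL/hr
Volume infused so far = 22.19912 mL/hr × 0.6 hr = 13.31947 mL
Volume remaining = 132 − 13.31947 = 118.6805 mL
New rate:
Dose = 0.24 mcg/kg/hr × 96 kg = 23.04 mcg/hr
Rate = 23.04 mcg/hr ÷ 5.189394 mcg/mL = 4.439825 mL/hr
Time remaining = 118.6805 mL ÷ 4.439825 mL/hr = 26.7309 hr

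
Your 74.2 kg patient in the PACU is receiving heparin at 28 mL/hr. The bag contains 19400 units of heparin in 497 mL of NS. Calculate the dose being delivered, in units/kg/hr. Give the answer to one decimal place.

Concentration = 19400 units ÷ 497 mL = 39.03421 units/mL
Drug rate = 28 mL/hr × 39.03421 units/mL = 1092.958 units/hr
1092.958 units/hr ÷ 74.2 kg = 14.72989 units/kg/hr

14.7 units/kg/hr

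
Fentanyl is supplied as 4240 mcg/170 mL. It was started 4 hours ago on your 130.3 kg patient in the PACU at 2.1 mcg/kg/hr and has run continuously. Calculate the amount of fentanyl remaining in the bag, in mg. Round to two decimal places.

3.15 mg

Dose = 2.1 mcg/kg/hr × 130.3 kg = 273.63 mcg/hr
Concentration = 4240 mcg ÷ 170 mL = 24.94118 mcg/mL
Rate = 273.63 mcg/hr ÷ 24.94118 mcg/mL = 10.97101 mL/hr
Volume infused = 10.97101 mL/hr × 4 hr = 43.88406 mL
Volume remaining = 170 − 43.88406 = 126.1159 mL
Drug remaining = 126.1159 mL × 24.94118 mcg/mL = 3145.48 mcg = 3.14548 mg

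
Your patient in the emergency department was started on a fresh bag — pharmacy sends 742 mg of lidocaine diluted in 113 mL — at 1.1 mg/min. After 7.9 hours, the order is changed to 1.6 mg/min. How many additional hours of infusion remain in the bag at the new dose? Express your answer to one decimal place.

Initial rate:
1.1 mg/min × 60 min/hr = 66 mg/hr
Concentration = 742 mg ÷ 113 mL = 6.566372 mg/mL
Rate = 66 mg/hr ÷ 6.566372 mg/mL = 10.05121 mL/hr
Volume infused so far = 10.05121 mL/hr × 7.9 hr = 79.40458 mL
Volume remaining = 113 − 79.40458 = 33.59542 mL
New rate:
1.6 mg/min × 60 min/hr = 96 mg/hr
Rate = 96 mg/hr ÷ 6.566372 mg/mL = 14.61995 mL/hr
Time remaining = 33.59542 mL ÷ 14.61995 mL/hr = 2.297917 hr

2.3 hours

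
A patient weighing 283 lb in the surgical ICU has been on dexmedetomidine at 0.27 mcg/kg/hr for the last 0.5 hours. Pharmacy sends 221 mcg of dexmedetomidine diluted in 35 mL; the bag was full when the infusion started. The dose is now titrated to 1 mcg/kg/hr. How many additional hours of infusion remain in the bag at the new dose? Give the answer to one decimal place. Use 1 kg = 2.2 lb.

Initial rate:
Weight = 283 lb ÷ 2.2 lb/kg = 128.6364 kg
Dose = 0.27 mcg/kg/hr × 128.6364 kg = 34.73182 mcg/hr
Concentration = 221 mcg ÷ 35 mL = 6.314286 mcg/mL
Rate = 34.73182 mcg/hr ÷ 6.314286 mcg/mL = 5.500514 mL/hr
Volume infused so far = 5.500514 mL/hr × 0.5 hr = 2.750257 mL
Volume remaining = 35 − 2.750257 = 32.24974 mL
New rate:
Dose = 1 mcg/kg/hr × 128.6364 kg = 128.6364 mcg/hr
Rate = 128.6364 mcg/hr ÷ 6.314286 mcg/mL = 20.37227 mL/hr
Time remaining = 32.24974 mL ÷ 20.37227 mL/hr = 1.583021 hr

1.6 hours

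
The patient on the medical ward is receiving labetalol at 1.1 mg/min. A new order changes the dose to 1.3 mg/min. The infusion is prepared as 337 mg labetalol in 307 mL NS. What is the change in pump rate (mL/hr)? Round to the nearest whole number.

At the current dose:
1.1 mg/min × 60 min/hr = 66 mg/hr
Concentration = 337 mg ÷ 307 mL = 1.09772 mg/mL
Rate = 66 mg/hr ÷ 1.09772 mg/mL = 60.12463 mL/hr
At the new dose:
1.3 mg/min × 60 min/hr = 78 mg/hr
Rate = 78 mg/hr ÷ 1.09772 mg/mL = 71.05638 mL/hr
Change = 71.05638 − 60.12463 = 10.93175 mL/hr → 10.93175 mL/hr increase

11 mL/hr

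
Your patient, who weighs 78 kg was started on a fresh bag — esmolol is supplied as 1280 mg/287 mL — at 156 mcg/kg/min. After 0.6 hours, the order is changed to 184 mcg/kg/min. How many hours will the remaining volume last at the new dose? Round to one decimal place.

Initial rate:
Dose = 156 mcg/kg/min × 78 kg = 12168 mcg/min
12168 mcg/min × 60 min/hr = 730080 mcg/hr
Concentration = 1280 mg ÷ 287 mL = 4.45993 mg/mL = 4459.93 mcg/mL
Rate = 730080 mcg/hr ÷ 4459.93 mcg/mL = 163.6976 mL/hr
Volume infused so far = 163.6976 mL/hr × 0.6 hr = 98.21857 mL
Volume remaining = 287 − 98.21857 = 188.7814 mL
New rate:
Dose = 184 mcg/kg/min × 78 kg = 14352 mcg/min
14352 mcg/min × 60 min/hr = 861120 mcg/hr
Rate = 861120 mcg/hr ÷ 4459.93 mcg/mL = 193.0793 mL/hr
Time remaining = 188.7814 mL ÷ 193.0793 mL/hr = 0.9777406 hr

1.0 hours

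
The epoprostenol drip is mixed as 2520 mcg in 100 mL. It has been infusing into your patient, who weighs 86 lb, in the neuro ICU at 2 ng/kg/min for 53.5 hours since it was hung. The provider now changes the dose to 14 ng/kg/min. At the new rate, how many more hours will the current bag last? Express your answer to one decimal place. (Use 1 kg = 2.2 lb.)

69.1 hours

Initial rate:
Weight = 86 lb ÷ 2.2 lb/kg = 39.09091 kg
Dose = 2 ng/kg/min × 39.09091 kg = 78.18182 ng/min
78.18182 ng/min × 60 min/hr = 4690.909 ng/hr
Concentration = 2520 mcg ÷ 100 mL = 25.2 mcg/mL = 25200 ng/mL
Rate = 4690.909 ng/hr ÷ 25200 ng/mL = 0.1861472 mL/hr
Volume infused so far = 0.1861472 mL/hr × 53.5 hr = 9.958874 mL
Volume remaining = 100 − 9.958874 = 90.04113 mL
New rate:
Dose = 14 ng/kg/min × 39.09091 kg = 547.2727 ng/min
547.2727 ng/min × 60 min/hr = 32836.36 ng/hr
Rate = 32836.36 ng/hr ÷ 25200 ng/mL = 1.30303 mL/hr
Time remaining = 90.04113 mL ÷ 1.30303 mL/hr = 69.10133 hr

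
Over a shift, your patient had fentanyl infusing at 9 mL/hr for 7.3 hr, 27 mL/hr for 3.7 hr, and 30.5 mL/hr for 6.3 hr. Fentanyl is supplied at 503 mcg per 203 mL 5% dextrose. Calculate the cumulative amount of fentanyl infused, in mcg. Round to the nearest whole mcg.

886 mcg

Concentration = 503 mcg ÷ 203 mL = 2.477833 mcg/mL
Stage 1: 9 mL/hr × 7.3 hr = 65.7 mL → 65.7 mL × 2.477833 mcg/mL = 162.7936 mcg
Stage 2: 27 mL/hr × 3.7 hr = 99.9 mL → 99.9 mL × 2.477833 mcg/mL = 247.5355 mcg
Stage 3: 30.5 mL/hr × 6.3 hr = 192.15 mL → 192.15 mL × 2.477833 mcg/mL = 476.1155 mcg
Total = 162.7936 + 247.5355 + 476.1155 = 886.4446 mcg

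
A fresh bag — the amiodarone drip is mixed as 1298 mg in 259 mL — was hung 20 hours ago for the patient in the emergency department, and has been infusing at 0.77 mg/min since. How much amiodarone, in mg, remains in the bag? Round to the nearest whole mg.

374 mg

0.77 mg/min × 60 min/hr = 46.2 mg/hr
Concentration = 1298 mg ÷ 259 mL = 5.011583 mg/mL
Rate = 46.2 mg/hr ÷ 5.011583 mg/mL = 9.218644 mL/hr
Volume infused = 9.218644 mL/hr × 20 hr = 184.3729 mL
Volume remaining = 259 − 184.3729 = 74.62712 mL
Drug remaining = 74.62712 mL × 5.011583 mg/mL = 374 mg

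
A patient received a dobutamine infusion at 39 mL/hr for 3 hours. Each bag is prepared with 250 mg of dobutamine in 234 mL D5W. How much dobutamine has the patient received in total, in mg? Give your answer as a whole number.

125 mg

Concentration = 250 mg ÷ 234 mL = 1.068376 mg/mL = 1068.376 mcg/mL
Drug rate = 39 mL/hr × 1068.376 mcg/mL = 41666.67 mcg/hr
Total = 41666.67 mcg/hr × 3 hr = 125000 mcg = 125 mg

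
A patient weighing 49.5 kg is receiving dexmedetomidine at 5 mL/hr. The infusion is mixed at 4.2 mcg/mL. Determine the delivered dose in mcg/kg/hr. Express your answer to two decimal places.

Drug rate = 5 mL/hr × 4.2 mcg/mL = 21 mcg/hr
21 mcg/hr ÷ 49.5 kg = 0.4242424 mcg/kg/hr

0.42 mcg/kg/hr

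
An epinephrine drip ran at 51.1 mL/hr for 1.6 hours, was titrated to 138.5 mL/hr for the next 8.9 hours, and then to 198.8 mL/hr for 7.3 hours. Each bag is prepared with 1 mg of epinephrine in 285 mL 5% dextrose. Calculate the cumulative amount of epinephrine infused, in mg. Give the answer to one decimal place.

9.7 mg

Concentration = 1 mg ÷ 285 mL = 0.003508772 mg/mL
Stage 1: 51.1 mL/hr × 1.6 hr = 81.76 mL → 81.76 mL × 0.003508772 mg/mL = 0.2868772 mg
Stage 2: 138.5 mL/hr × 8.9 hr = 1232.65 mL → 1232.65 mL × 0.003508772 mg/mL = 4.325088 mg
Stage 3: 198.8 mL/hr × 7.3 hr = 1451.24 mL → 1451.24 mL × 0.003508772 mg/mL = 5.09207 mg
Total = 0.2868772 + 4.325088 + 5.09207 = 9.704035 mg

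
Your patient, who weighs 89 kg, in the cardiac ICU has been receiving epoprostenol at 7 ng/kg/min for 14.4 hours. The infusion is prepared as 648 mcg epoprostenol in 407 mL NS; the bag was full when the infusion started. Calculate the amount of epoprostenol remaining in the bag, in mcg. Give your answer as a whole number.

Dose = 7 ng/kg/min × 89 kg = 623 ng/min
623 ng/min × 60 min/hr = 37380 ng/hr
Concentration = 648 mcg ÷ 407 mL = 1.592138 mcg/mL = 1592.138 ng/mL
Rate = 37380 ng/hr ÷ 1592.138 ng/mL = 23.47787 mL/hr
Volume infused = 23.47787 mL/hr × 14.4 hr = 338.0813 mL
Volume remaining = 407 − 338.0813 = 68.91867 mL
Drug remaining = 68.91867 mL × 1592.138 ng/mL = 109728 ng = 109.728 mcg

110 mcg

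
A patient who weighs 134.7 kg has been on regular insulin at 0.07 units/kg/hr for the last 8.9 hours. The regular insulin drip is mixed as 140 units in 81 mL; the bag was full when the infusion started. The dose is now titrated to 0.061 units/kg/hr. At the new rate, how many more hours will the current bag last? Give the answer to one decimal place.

6.8 hours

Initial rate:
Dose = 0.07 units/kg/hr × 134.7 kg = 9.429 units/hr
Concentration = 140 units ÷ 81 mL = 1.728395 units/mL
Rate = 9.429 units/hr ÷ 1.728395 units/mL = 5.45535 mL/hr
Volume infused so far = 5.45535 mL/hr × 8.9 hr = 48.55262 mL
Volume remaining = 81 − 48.55262 = 32.44738 mL
New rate:
Dose = 0.061 units/kg/hr × 134.7 kg = 8.2167 units/hr
Rate = 8.2167 units/hr ÷ 1.728395 units/mL = 4.753948 mL/hr
Time remaining = 32.44738 mL ÷ 4.753948 mL/hr = 6.825356 hr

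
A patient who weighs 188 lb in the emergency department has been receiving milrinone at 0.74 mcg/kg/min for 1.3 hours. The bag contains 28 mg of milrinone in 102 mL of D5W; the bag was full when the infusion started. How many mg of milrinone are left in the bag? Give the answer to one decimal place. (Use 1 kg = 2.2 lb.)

23.1 mg

Weight = 188 lb ÷ 2.2 lb/kg = 85.45455 kg
Dose = 0.74 mcg/kg/min × 85.45455 kg = 63.23636 mcg/min
63.23636 mcg/min × 60 min/hr = 3794.182 mcg/hr
Concentration = 28 mg ÷ 102 mL = 0.2745098 mg/mL = 274.5098 mcg/mL
Rate = 3794.182 mcg/hr ÷ 274.5098 mcg/mL = 13.82166 mL/hr
Volume infused = 13.82166 mL/hr × 1.3 hr = 17.96816 mL
Volume remaining = 102 − 17.96816 = 84.03184 mL
Drug remaining = 84.03184 mL × 274.5098 mcg/mL = 23067.56 mcg = 23.06756 mg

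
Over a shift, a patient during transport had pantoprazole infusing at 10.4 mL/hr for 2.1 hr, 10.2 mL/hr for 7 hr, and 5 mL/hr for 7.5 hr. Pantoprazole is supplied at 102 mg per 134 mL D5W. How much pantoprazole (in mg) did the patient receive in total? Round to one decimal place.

Concentration = 102 mg ÷ 134 mL = 0.761194 mg/mL
Stage 1: 10.4 mL/hr × 2.1 hr = 21.84 mL → 21.84 mL × 0.761194 mg/mL = 16.62448 mg
Stage 2: 10.2 mL/hr × 7 hr = 71.4 mL → 71.4 mL × 0.761194 mg/mL = 54.34925 mg
Stage 3: 5 mL/hr × 7.5 hr = 37.5 mL → 37.5 mL × 0.761194 mg/mL = 28.54478 mg
Total = 16.62448 + 54.34925 + 28.54478 = 99.51851 mg

99.5 mg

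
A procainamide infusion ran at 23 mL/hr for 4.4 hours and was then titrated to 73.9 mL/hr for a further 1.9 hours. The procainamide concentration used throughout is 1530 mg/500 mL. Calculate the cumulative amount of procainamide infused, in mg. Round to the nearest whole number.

Concentration = 1530 mg ÷ 500 mL = 3.06 mg/mL
Stage 1: 23 mL/hr × 4.4 hr = 101.2 mL → 101.2 mL × 3.06 mg/mL = 309.672 mg
Stage 2: 73.9 mL/hr × 1.9 hr = 140.41 mL → 140.41 mL × 3.06 mg/mL = 429.6546 mg
Total = 309.672 + 429.6546 = 739.3266 mg

739 mg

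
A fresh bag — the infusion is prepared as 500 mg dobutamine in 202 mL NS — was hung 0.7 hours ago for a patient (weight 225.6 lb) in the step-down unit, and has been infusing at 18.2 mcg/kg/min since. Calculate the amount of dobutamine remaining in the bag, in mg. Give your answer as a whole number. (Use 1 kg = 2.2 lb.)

Weight = 225.6 lb ÷ 2.2 lb/kg = 102.5455 kg
Dose = 18.2 mcg/kg/min × 102.5455 kg = 1866.327 mcg/min
1866.327 mcg/min × 60 min/hr = 111979.6 mcg/hr
Concentration = 500 mg ÷ 202 mL = 2.475248 mg/mL = 2475.248 mcg/mL
Rate = 111979.6 mcg/hr ÷ 2475.248 mcg/mL = 45.23977 mL/hr
Volume infused = 45.23977 mL/hr × 0.7 hr = 31.66784 mL
Volume remaining = 202 − 31.66784 = 170.3322 mL
Drug remaining = 170.3322 mL × 2475.248 mcg/mL = 421614.3 mcg = 421.6143 mg

422 mg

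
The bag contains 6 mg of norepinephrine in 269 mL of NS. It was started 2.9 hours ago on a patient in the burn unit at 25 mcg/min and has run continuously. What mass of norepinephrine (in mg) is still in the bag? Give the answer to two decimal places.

25 mcg/min × 60 min/hr = 1500 mcg/hr
Concentration = 6 mg ÷ 269 mL = 0.02230483 mg/mL = 22.30483 mcg/mL
Rate = 1500 mcg/hr ÷ 22.30483 mcg/mL = 67.25 mL/hr
Volume infused = 67.25 mL/hr × 2.9 hr = 195.025 mL
Volume remaining = 269 − 195.025 = 73.975 mL
Drug remaining = 73.975 mL × 22.30483 mcg/mL = 1650 mcg = 1.65 mg

1.65 mg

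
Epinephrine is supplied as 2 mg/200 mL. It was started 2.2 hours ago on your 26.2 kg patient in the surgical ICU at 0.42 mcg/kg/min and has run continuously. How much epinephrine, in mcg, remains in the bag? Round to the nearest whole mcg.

Dose = 0.42 mcg/kg/min × 26.2 kg = 11.004 mcg/min
11.004 mcg/min × 60 min/hr = 660.24 mcg/hr
Concentration = 2 mg ÷ 200 mL = 0.01 mg/mL = 10 mcg/mL
Rate = 660.24 mcg/hr ÷ 10 mcg/mL = 66.024 mL/hr
Volume infused = 66.024 mL/hr × 2.2 hr = 145.2528 mL
Volume remaining = 200 − 145.2528 = 54.7472 mL
Drug remaining = 54.7472 mL × 10 mcg/mL = 547.472 mcg

547 mcg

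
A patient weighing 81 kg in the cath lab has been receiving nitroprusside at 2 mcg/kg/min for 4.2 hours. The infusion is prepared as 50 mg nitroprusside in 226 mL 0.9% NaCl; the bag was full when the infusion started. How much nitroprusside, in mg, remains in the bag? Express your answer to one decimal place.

Dose = 2 mcg/kg/min × 81 kg = 162 mcg/min
162 mcg/min × 60 min/hr = 9720 mcg/hr
Concentration = 50 mg ÷ 226 mL = 0.2212389 mg/mL = 221.2389 mcg/mL
Rate = 9720 mcg/hr ÷ 221.2389 mcg/mL = 43.9344 mL/hr
Volume infused = 43.9344 mL/hr × 4.2 hr = 184.5245 mL
Volume remaining = 226 − 184.5245 = 41.47552 mL
Drug remaining = 41.47552 mL × 221.2389 mcg/mL = 9176 mcg = 9.176 mg

9.2 mg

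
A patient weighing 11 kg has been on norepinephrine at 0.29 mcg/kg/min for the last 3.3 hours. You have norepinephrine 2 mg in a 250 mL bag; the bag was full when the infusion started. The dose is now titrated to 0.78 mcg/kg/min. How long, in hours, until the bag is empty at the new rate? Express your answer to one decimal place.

Initial rate:
Dose = 0.29 mcg/kg/min × 11 kg = 3.19 mcg/min
3.19 mcg/min × 60 min/hr = 191.4 mcg/hr
Concentration = 2 mg ÷ 250 mL = 0.008 mg/mL = 8 mcg/mL
Rate = 191.4 mcg/hr ÷ 8 mcg/mL = 23.925 mL/hr
Volume infused so far = 23.925 mL/hr × 3.3 hr = 78.9525 mL
Volume remaining = 250 − 78.9525 = 171.0475 mL
New rate:
Dose = 0.78 mcg/kg/min × 11 kg = 8.58 mcg/min
8.58 mcg/min × 60 min/hr = 514.8 mcg/hr
Rate = 514.8 mcg/hr ÷ 8 mcg/mL = 64.35 mL/hr
Time remaining = 171.0475 mL ÷ 64.35 mL/hr = 2.658081 hr

2.7 hours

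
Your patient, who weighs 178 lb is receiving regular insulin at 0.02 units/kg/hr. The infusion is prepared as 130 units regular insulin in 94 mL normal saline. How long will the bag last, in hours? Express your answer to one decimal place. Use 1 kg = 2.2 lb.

Weight = 178 lb ÷ 2.2 lb/kg = 80.90909 kg
Dose = 0.02 units/kg/hr × 80.90909 kg = 1.618182 units/hr
Concentration = 130 units ÷ 94 mL = 1.382979 units/mL
Rate = 1.618182 units/hr ÷ 1.382979 units/mL = 1.17007 mL/hr
Duration = 94 mL ÷ 1.17007 mL/hr = 80.33708 hr

80.3 hours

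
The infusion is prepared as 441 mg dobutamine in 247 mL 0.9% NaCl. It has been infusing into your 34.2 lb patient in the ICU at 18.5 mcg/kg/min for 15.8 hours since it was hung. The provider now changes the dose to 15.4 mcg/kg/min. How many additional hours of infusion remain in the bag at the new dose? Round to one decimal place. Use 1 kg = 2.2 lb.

Initial rate:
Weight = 34.2 lb ÷ 2.2 lb/kg = 15.54545 kg
Dose = 18.5 mcg/kg/min × 15.54545 kg = 287.5909 mcg/min
287.5909 mcg/min × 60 min/hr = 17255.45 mcg/hr
Concentration = 441 mg ÷ 247 mL = 1.785425 mg/mL = 1785.425 mcg/mL
Rate = 17255.45 mcg/hr ÷ 1785.425 mcg/mL = 9.66462 mL/hr
Volume infused so far = 9.66462 mL/hr × 15.8 hr = 152.701 mL
Volume remaining = 247 − 152.701 = 94.29901 mL
New rate:
Dose = 15.4 mcg/kg/min × 15.54545 kg = 239.4 mcg/min
239.4 mcg/min × 60 min/hr = 14364 mcg/hr
Rate = 14364 mcg/hr ÷ 1785.425 mcg/mL = 8.045143 mL/hr
Time remaining = 94.29901 mL ÷ 8.045143 mL/hr = 11.72123 hr

11.7 hours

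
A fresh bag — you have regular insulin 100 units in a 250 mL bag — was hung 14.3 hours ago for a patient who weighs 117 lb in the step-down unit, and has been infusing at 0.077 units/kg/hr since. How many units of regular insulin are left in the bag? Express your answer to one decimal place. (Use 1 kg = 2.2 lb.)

Weight = 117 lb ÷ 2.2 lb/kg = 53.18182 kg
Dose = 0.077 units/kg/hr × 53.18182 kg = 4.095 units/hr
Concentration = 100 units ÷ 250 mL = 0.4 units/mL
Rate = 4.095 units/hr ÷ 0.4 units/mL = 10.2375 mL/hr
Volume infused = 10.2375 mL/hr × 14.3 hr = 146.3962 mL
Volume remaining = 250 − 146.3962 = 103.6038 mL
Drug remaining = 103.6038 mL × 0.4 units/mL = 41.4415 units

41.4 units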